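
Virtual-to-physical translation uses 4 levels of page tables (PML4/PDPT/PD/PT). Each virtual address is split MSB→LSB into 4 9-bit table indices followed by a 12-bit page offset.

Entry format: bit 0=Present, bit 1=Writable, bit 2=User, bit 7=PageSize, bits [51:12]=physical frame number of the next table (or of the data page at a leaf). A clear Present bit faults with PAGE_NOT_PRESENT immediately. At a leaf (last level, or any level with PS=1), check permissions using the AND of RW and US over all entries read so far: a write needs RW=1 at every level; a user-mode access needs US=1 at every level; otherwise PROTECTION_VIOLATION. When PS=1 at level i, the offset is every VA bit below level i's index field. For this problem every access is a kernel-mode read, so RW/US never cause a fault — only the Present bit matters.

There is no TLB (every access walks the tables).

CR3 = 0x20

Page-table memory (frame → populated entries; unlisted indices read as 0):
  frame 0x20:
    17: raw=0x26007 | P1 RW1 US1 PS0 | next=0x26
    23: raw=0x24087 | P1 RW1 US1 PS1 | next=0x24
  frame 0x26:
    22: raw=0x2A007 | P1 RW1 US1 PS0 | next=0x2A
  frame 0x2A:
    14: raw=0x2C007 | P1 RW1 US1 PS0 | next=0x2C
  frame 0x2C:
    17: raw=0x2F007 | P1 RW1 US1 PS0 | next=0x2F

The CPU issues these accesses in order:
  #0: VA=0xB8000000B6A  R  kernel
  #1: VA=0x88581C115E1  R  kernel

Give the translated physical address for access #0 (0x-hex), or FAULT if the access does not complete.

Walk each access:
#0 VA=0xB8000000B6A (r,kernel):
  L0: frame=0x20 idx=23 entry=0x24087 [P=1 RW=1 US=1 PS=1]
  ⇒ phys 0x24B6A (huge @L0)  [1 reads]
#1 VA=0x88581C115E1 (r,kernel):
  L0: frame=0x20 idx=17 entry=0x26007 [P=1 RW=1 US=1 PS=0]
  L1: frame=0x26 idx=22 entry=0x2A007 [P=1 RW=1 US=1 PS=0]
  L2: frame=0x2A idx=14 entry=0x2C007 [P=1 RW=1 US=1 PS=0]
  L3: frame=0x2C idx=17 entry=0x2F007 [P=1 RW=1 US=1 PS=0]
  ⇒ phys 0x2F5E1  [4 reads]

Access #0 PA: 0x24B6A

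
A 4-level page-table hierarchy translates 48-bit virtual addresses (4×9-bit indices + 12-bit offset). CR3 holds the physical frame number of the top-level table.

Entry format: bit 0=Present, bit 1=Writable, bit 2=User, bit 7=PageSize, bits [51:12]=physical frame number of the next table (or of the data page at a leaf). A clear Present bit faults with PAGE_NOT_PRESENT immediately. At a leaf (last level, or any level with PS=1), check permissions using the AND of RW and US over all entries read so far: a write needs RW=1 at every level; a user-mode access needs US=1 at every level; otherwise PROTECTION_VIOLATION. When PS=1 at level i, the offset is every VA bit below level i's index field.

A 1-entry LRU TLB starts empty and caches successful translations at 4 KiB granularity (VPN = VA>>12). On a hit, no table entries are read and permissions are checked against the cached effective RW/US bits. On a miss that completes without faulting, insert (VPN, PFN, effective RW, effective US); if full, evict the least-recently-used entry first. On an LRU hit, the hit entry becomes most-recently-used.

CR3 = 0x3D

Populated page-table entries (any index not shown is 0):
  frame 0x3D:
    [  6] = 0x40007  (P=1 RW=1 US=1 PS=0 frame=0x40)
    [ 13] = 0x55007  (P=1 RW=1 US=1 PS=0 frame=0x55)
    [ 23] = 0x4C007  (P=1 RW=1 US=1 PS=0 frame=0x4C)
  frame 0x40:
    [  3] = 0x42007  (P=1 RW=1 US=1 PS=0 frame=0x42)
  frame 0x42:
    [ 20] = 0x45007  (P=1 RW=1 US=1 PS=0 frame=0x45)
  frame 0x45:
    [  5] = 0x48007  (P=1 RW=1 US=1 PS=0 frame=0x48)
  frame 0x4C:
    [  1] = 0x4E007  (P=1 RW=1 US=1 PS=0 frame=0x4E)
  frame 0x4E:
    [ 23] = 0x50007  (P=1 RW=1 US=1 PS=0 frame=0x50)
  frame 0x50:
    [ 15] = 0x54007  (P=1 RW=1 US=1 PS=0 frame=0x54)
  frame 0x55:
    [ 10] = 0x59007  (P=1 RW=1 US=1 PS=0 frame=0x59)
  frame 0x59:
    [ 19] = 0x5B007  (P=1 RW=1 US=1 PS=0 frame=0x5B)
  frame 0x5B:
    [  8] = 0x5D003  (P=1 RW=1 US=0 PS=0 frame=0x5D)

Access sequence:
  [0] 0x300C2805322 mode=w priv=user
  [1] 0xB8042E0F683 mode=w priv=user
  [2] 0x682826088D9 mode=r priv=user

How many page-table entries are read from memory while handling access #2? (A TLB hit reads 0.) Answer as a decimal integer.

Walk each access:
#0 VA=0x300C2805322 (w,user):
  L0 @0x3D[6] → 0x40007  P=1,RW=1,US=1,PS=0
  L1 @0x40[3] → 0x42007  P=1,RW=1,US=1,PS=0
  L2 @0x42[20] → 0x45007  P=1,RW=1,US=1,PS=0
  L3 @0x45[5] → 0x48007  P=1,RW=1,US=1,PS=0
  ⇒ phys 0x48322  [4 reads]
#1 VA=0xB8042E0F683 (w,user):
  L0 @0x3D[23] → 0x4C007  P=1,RW=1,US=1,PS=0
  L1 @0x4C[1] → 0x4E007  P=1,RW=1,US=1,PS=0
  L2 @0x4E[23] → 0x50007  P=1,RW=1,US=1,PS=0
  L3 @0x50[15] → 0x54007  P=1,RW=1,US=1,PS=0
  ⇒ phys 0x54683  [4 reads]
#2 VA=0x682826088D9 (r,user):
  L0 @0x3D[13] → 0x55007  P=1,RW=1,US=1,PS=0
  L1 @0x55[10] → 0x59007  P=1,RW=1,US=1,PS=0
  L2 @0x59[19] → 0x5B007  P=1,RW=1,US=1,PS=0
  L3 @0x5B[8] → 0x5D003  P=1,RW=1,US=0,PS=0
  ✗ PROTECTION_VIOLATION  [4 reads]

Entries read for #2: 4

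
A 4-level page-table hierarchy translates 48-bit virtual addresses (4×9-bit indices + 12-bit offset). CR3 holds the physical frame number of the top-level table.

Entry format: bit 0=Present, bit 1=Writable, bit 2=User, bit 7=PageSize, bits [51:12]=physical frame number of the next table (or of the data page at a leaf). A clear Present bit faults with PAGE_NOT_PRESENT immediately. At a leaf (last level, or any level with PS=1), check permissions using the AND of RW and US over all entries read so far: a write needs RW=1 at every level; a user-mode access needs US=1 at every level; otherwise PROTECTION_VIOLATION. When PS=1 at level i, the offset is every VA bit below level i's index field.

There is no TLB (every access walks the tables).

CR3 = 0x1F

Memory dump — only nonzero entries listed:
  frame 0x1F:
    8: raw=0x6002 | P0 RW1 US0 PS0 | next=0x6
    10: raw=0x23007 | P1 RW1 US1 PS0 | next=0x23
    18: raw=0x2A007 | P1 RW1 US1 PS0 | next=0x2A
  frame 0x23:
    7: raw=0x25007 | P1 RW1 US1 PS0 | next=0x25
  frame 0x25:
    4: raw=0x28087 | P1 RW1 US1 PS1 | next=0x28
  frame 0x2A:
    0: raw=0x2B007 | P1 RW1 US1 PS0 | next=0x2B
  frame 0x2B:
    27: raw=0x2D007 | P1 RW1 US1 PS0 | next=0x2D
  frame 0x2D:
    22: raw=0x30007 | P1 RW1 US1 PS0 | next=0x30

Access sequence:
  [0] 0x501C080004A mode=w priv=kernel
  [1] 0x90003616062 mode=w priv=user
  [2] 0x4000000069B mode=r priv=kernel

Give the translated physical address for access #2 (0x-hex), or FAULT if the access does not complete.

Walk each access:
#0 VA=0x501C080004A (w,kernel):
  [0] read 0x1F idx=10: raw=0x23007 flags P=1 W=1 U=1 S=0
  [1] read 0x23 idx=7: raw=0x25007 flags P=1 W=1 U=1 S=0
  [2] read 0x25 idx=4: raw=0x28087 flags P=1 W=1 U=1 S=1
  ✓ 0x2804A (huge @L2)  — 3 lookups
#1 VA=0x90003616062 (w,user):
  [0] read 0x1F idx=18: raw=0x2A007 flags P=1 W=1 U=1 S=0
  [1] read 0x2A idx=0: raw=0x2B007 flags P=1 W=1 U=1 S=0
  [2] read 0x2B idx=27: raw=0x2D007 flags P=1 W=1 U=1 S=0
  [3] read 0x2D idx=22: raw=0x30007 flags P=1 W=1 U=1 S=0
  ✓ 0x30062  — 4 lookups
#2 VA=0x4000000069B (r,kernel):
  [0] read 0x1F idx=8: raw=0x6002 flags P=0 W=1 U=0 S=0
  → PAGE_NOT_PRESENT  (1 entries read)

Access #2 PA: FAULT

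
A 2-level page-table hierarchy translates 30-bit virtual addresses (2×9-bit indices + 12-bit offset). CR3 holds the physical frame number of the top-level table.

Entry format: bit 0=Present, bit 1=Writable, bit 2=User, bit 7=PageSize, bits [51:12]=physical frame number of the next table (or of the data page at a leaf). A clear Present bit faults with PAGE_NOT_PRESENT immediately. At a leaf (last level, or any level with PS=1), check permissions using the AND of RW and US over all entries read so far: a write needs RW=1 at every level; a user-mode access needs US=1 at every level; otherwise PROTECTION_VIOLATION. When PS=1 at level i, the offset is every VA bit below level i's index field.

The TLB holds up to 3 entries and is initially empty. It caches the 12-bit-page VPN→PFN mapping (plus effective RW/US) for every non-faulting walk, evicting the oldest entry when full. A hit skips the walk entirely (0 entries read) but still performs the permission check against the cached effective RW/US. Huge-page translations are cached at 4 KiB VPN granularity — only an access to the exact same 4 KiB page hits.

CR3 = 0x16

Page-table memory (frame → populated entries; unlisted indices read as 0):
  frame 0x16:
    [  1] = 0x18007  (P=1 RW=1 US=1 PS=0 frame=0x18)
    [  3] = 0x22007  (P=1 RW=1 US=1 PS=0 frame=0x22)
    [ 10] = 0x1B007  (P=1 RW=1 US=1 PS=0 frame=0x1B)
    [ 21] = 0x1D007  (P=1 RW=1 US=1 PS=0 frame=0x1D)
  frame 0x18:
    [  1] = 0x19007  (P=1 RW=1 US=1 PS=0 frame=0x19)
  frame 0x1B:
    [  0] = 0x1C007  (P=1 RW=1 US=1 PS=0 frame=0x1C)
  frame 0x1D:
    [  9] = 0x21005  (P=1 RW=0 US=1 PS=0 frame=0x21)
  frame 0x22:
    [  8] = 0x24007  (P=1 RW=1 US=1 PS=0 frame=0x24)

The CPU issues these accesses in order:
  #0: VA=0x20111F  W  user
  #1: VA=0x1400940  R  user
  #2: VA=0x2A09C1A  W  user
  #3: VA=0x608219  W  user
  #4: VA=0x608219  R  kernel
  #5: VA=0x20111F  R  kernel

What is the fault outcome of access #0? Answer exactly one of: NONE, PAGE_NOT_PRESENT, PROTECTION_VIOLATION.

Walk each access:
#0 VA=0x20111F (w,user):
  L0: frame=0x16 idx=1 entry=0x18007 [P=1 RW=1 US=1 PS=0]
  L1: frame=0x18 idx=1 entry=0x19007 [P=1 RW=1 US=1 PS=0]
  ✓ 0x1911F  — 2 lookups
#1 VA=0x1400940 (r,user):
  L0: frame=0x16 idx=10 entry=0x1B007 [P=1 RW=1 US=1 PS=0]
  L1: frame=0x1B idx=0 entry=0x1C007 [P=1 RW=1 US=1 PS=0]
  ✓ 0x1C940  — 2 lookups
#2 VA=0x2A09C1A (w,user):
  L0: frame=0x16 idx=21 entry=0x1D007 [P=1 RW=1 US=1 PS=0]
  L1: frame=0x1D idx=9 entry=0x21005 [P=1 RW=0 US=1 PS=0]
  → PROTECTION_VIOLATION  (2 entries read)
#3 VA=0x608219 (w,user):
  L0: frame=0x16 idx=3 entry=0x22007 [P=1 RW=1 US=1 PS=0]
  L1: frame=0x22 idx=8 entry=0x24007 [P=1 RW=1 US=1 PS=0]
  ✓ 0x24219  — 2 lookups
#4 VA=0x608219 (r,kernel):
  TLB hit vpn=0x608 → PA=0x24219
#5 VA=0x20111F (r,kernel):
  TLB hit vpn=0x201 → PA=0x1911F

Access #0 fault: NONE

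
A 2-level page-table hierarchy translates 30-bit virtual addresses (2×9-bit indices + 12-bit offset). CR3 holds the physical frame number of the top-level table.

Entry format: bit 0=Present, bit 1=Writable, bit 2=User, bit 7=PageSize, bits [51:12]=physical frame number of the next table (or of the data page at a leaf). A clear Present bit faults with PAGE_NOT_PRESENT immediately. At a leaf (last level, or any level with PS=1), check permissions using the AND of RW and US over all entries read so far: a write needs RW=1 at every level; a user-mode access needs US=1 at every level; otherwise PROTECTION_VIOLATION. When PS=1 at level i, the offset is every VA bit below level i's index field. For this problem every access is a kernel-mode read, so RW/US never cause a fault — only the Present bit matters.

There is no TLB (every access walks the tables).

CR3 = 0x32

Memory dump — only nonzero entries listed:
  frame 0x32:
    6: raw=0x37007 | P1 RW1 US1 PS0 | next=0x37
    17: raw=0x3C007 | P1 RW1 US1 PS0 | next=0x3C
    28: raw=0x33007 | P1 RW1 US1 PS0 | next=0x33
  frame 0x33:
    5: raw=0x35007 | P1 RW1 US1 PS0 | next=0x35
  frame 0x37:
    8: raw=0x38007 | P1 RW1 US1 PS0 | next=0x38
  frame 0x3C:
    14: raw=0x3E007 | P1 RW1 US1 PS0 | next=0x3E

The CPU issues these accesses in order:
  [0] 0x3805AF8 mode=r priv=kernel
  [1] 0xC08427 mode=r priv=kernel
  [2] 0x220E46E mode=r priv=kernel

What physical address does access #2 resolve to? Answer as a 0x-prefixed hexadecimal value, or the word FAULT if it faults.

Trace:
#0 VA=0x3805AF8 (r,kernel):
  L0: frame=0x32 idx=28 entry=0x33007 [P=1 RW=1 US=1 PS=0]
  L1: frame=0x33 idx=5 entry=0x35007 [P=1 RW=1 US=1 PS=0]
  ✓ 0x35AF8  — 2 lookups
#1 VA=0xC08427 (r,kernel):
  L0: frame=0x32 idx=6 entry=0x37007 [P=1 RW=1 US=1 PS=0]
  L1: frame=0x37 idx=8 entry=0x38007 [P=1 RW=1 US=1 PS=0]
  ✓ 0x38427  — 2 lookups
#2 VA=0x220E46E (r,kernel):
  L0: frame=0x32 idx=17 entry=0x3C007 [P=1 RW=1 US=1 PS=0]
  L1: frame=0x3C idx=14 entry=0x3E007 [P=1 RW=1 US=1 PS=0]
  ✓ 0x3E46E  — 2 lookups

Access #2 PA: 0x3E46E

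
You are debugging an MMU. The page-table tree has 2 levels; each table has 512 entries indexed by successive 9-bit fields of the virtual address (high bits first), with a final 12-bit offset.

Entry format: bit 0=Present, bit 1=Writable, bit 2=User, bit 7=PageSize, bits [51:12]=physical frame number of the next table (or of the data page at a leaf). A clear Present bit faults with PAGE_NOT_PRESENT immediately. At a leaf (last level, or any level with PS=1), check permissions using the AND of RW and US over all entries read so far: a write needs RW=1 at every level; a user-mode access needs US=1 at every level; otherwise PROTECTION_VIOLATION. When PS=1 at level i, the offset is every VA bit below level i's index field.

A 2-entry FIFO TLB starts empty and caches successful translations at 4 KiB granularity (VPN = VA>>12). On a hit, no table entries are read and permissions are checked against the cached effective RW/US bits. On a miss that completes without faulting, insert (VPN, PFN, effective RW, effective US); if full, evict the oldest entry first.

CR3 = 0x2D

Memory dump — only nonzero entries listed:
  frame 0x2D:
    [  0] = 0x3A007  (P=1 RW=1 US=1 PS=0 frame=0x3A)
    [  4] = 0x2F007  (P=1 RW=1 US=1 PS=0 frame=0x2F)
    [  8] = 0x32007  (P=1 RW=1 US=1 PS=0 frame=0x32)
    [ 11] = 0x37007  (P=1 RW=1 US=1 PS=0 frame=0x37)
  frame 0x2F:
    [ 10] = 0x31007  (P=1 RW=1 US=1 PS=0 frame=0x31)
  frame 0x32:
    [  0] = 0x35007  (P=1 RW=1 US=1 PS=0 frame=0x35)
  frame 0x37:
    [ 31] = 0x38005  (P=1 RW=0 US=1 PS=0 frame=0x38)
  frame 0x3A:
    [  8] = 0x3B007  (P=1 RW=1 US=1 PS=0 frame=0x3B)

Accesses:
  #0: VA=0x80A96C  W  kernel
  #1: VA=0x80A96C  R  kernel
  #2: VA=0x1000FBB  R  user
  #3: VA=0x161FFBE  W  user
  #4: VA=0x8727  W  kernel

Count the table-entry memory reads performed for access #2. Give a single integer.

Walk each access:
#0 VA=0x80A96C (w,kernel):
  lvl0: tbl 0x2D, slot 4 ⇒ 0x2F007 (P1/RW1/US1/PS0)
  lvl1: tbl 0x2F, slot 10 ⇒ 0x31007 (P1/RW1/US1/PS0)
  → PA=0x3196C  (2 entries read)
#1 VA=0x80A96C (r,kernel):
  TLB hit vpn=0x80A → PA=0x3196C
#2 VA=0x1000FBB (r,user):
  lvl0: tbl 0x2D, slot 8 ⇒ 0x32007 (P1/RW1/US1/PS0)
  lvl1: tbl 0x32, slot 0 ⇒ 0x35007 (P1/RW1/US1/PS0)
  → PA=0x35FBB  (2 entries read)
#3 VA=0x161FFBE (w,user):
  lvl0: tbl 0x2D, slot 11 ⇒ 0x37007 (P1/RW1/US1/PS0)
  lvl1: tbl 0x37, slot 31 ⇒ 0x38005 (P1/RW0/US1/PS0)
  ✗ PROTECTION_VIOLATION  [2 reads]
#4 VA=0x8727 (w,kernel):
  lvl0: tbl 0x2D, slot 0 ⇒ 0x3A007 (P1/RW1/US1/PS0)
  lvl1: tbl 0x3A, slot 8 ⇒ 0x3B007 (P1/RW1/US1/PS0)
  → PA=0x3B727  (2 entries read)

Entries read for #2: 2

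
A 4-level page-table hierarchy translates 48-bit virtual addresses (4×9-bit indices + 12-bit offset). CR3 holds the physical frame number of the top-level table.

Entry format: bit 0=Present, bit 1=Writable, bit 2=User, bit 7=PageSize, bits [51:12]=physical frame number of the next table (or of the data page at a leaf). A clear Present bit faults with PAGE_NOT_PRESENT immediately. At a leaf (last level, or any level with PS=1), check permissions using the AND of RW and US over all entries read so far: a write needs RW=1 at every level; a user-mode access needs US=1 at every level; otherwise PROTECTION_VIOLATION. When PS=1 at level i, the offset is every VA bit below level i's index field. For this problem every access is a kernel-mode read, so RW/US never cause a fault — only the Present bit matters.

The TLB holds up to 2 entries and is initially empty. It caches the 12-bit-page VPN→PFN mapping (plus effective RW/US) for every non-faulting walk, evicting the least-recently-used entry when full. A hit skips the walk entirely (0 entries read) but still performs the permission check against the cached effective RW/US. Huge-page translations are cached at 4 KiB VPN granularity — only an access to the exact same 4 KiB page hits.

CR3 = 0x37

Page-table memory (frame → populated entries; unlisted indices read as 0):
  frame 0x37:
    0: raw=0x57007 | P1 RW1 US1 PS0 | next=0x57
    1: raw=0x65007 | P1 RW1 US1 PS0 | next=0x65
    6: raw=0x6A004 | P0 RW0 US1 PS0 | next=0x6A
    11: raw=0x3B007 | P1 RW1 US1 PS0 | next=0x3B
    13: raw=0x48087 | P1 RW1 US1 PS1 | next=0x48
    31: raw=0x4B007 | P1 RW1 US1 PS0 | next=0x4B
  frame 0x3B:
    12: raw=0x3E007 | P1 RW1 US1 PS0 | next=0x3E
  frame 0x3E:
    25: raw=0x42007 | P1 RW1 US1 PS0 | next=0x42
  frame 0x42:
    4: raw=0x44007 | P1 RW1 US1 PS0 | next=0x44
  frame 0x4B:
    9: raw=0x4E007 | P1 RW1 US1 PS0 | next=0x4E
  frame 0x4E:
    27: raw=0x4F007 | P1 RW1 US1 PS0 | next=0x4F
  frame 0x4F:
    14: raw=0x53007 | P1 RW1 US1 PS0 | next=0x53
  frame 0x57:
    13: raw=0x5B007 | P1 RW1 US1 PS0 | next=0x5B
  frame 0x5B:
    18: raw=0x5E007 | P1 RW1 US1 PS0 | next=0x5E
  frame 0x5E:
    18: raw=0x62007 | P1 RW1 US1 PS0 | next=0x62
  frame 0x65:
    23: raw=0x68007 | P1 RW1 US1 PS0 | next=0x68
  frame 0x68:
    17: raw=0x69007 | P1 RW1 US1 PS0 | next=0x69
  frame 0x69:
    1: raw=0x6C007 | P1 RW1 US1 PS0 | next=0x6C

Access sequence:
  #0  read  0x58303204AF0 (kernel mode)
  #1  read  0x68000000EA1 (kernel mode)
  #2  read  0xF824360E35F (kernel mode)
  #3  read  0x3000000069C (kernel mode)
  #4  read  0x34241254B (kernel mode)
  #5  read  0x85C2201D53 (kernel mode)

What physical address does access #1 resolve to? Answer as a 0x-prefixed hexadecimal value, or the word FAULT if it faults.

Per-access translation:
#0 VA=0x58303204AF0 (r,kernel):
  [0] read 0x37 idx=11: raw=0x3B007 flags P=1 W=1 U=1 S=0
  [1] read 0x3B idx=12: raw=0x3E007 flags P=1 W=1 U=1 S=0
  [2] read 0x3E idx=25: raw=0x42007 flags P=1 W=1 U=1 S=0
  [3] read 0x42 idx=4: raw=0x44007 flags P=1 W=1 U=1 S=0
  ⇒ phys 0x44AF0  [4 reads]
#1 VA=0x68000000EA1 (r,kernel):
  [0] read 0x37 idx=13: raw=0x48087 flags P=1 W=1 U=1 S=1
  ⇒ phys 0x48EA1 (huge @L0)  [1 reads]
#2 VA=0xF824360E35F (r,kernel):
  [0] read 0x37 idx=31: raw=0x4B007 flags P=1 W=1 U=1 S=0
  [1] read 0x4B idx=9: raw=0x4E007 flags P=1 W=1 U=1 S=0
  [2] read 0x4E idx=27: raw=0x4F007 flags P=1 W=1 U=1 S=0
  [3] read 0x4F idx=14: raw=0x53007 flags P=1 W=1 U=1 S=0
  ⇒ phys 0x5335F  [4 reads]
#3 VA=0x3000000069C (r,kernel):
  [0] read 0x37 idx=6: raw=0x6A004 flags P=0 W=0 U=1 S=0
  → PAGE_NOT_PRESENT  (1 entries read)
#4 VA=0x34241254B (r,kernel):
  [0] read 0x37 idx=0: raw=0x57007 flags P=1 W=1 U=1 S=0
  [1] read 0x57 idx=13: raw=0x5B007 flags P=1 W=1 U=1 S=0
  [2] read 0x5B idx=18: raw=0x5E007 flags P=1 W=1 U=1 S=0
  [3] read 0x5E idx=18: raw=0x62007 flags P=1 W=1 U=1 S=0
  ⇒ phys 0x6254B  [4 reads]
#5 VA=0x85C2201D53 (r,kernel):
  [0] read 0x37 idx=1: raw=0x65007 flags P=1 W=1 U=1 S=0
  [1] read 0x65 idx=23: raw=0x68007 flags P=1 W=1 U=1 S=0
  [2] read 0x68 idx=17: raw=0x69007 flags P=1 W=1 U=1 S=0
  [3] read 0x69 idx=1: raw=0x6C007 flags P=1 W=1 U=1 S=0
  ⇒ phys 0x6CD53  [4 reads]

Access #1 PA: 0x48EA1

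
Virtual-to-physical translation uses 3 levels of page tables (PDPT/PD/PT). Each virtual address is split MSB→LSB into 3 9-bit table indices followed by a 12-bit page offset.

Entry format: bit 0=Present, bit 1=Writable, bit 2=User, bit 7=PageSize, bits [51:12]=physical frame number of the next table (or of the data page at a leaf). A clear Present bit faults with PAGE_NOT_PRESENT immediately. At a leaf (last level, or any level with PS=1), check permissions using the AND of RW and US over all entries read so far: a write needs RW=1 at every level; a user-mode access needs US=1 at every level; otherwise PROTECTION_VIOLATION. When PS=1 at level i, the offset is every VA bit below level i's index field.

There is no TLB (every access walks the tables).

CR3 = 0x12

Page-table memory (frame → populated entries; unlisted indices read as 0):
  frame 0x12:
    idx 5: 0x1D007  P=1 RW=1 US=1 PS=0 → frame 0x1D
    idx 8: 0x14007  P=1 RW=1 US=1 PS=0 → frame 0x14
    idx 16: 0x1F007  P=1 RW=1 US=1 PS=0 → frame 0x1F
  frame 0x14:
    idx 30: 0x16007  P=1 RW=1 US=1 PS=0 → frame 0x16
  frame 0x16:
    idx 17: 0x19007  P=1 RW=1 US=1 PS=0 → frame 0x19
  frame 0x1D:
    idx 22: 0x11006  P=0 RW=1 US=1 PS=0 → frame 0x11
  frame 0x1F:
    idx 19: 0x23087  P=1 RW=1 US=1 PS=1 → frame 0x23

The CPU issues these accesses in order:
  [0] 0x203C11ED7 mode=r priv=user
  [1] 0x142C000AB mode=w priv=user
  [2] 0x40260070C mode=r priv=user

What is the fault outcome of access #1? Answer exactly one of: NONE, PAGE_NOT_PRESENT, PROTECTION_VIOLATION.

Walk each access:
#0 VA=0x203C11ED7 (r,user):
  L0 @0x12[8] → 0x14007  P=1,RW=1,US=1,PS=0
  L1 @0x14[30] → 0x16007  P=1,RW=1,US=1,PS=0
  L2 @0x16[17] → 0x19007  P=1,RW=1,US=1,PS=0
  ✓ 0x19ED7  — 3 lookups
#1 VA=0x142C000AB (w,user):
  L0 @0x12[5] → 0x1D007  P=1,RW=1,US=1,PS=0
  L1 @0x1D[22] → 0x11006  P=0,RW=1,US=1,PS=0
  → PAGE_NOT_PRESENT  (2 entries read)
#2 VA=0x40260070C (r,user):
  L0 @0x12[16] → 0x1F007  P=1,RW=1,US=1,PS=0
  L1 @0x1F[19] → 0x23087  P=1,RW=1,US=1,PS=1
  ✓ 0x2370C (huge @L1)  — 2 lookups

Access #1 fault: PAGE_NOT_PRESENT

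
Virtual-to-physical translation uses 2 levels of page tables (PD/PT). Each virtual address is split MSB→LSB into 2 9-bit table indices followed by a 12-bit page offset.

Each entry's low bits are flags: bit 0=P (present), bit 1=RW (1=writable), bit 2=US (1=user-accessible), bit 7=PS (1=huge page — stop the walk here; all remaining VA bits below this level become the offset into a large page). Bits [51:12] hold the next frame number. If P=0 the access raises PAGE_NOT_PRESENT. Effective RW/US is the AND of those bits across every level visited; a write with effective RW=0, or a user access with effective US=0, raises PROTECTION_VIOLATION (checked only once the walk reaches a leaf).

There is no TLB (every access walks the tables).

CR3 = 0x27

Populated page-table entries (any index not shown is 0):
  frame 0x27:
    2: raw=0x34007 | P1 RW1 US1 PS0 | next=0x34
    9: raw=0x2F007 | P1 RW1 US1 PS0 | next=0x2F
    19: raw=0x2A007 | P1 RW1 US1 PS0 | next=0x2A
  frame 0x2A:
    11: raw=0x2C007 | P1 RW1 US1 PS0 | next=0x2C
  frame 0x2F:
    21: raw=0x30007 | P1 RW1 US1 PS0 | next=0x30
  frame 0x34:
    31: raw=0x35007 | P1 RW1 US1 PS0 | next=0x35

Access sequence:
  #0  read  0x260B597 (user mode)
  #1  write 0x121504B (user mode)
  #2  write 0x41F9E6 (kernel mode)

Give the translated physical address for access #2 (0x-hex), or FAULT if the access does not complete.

Walk each access:
#0 VA=0x260B597 (r,user):
  L0 @0x27[19] → 0x2A007  P=1,RW=1,US=1,PS=0
  L1 @0x2A[11] → 0x2C007  P=1,RW=1,US=1,PS=0
  ✓ 0x2C597  — 2 lookups
#1 VA=0x121504B (w,user):
  L0 @0x27[9] → 0x2F007  P=1,RW=1,US=1,PS=0
  L1 @0x2F[21] → 0x30007  P=1,RW=1,US=1,PS=0
  ✓ 0x3004B  — 2 lookups
#2 VA=0x41F9E6 (w,kernel):
  L0 @0x27[2] → 0x34007  P=1,RW=1,US=1,PS=0
  L1 @0x34[31] → 0x35007  P=1,RW=1,US=1,PS=0
  ✓ 0x359E6  — 2 lookups

Access #2 PA: 0x359E6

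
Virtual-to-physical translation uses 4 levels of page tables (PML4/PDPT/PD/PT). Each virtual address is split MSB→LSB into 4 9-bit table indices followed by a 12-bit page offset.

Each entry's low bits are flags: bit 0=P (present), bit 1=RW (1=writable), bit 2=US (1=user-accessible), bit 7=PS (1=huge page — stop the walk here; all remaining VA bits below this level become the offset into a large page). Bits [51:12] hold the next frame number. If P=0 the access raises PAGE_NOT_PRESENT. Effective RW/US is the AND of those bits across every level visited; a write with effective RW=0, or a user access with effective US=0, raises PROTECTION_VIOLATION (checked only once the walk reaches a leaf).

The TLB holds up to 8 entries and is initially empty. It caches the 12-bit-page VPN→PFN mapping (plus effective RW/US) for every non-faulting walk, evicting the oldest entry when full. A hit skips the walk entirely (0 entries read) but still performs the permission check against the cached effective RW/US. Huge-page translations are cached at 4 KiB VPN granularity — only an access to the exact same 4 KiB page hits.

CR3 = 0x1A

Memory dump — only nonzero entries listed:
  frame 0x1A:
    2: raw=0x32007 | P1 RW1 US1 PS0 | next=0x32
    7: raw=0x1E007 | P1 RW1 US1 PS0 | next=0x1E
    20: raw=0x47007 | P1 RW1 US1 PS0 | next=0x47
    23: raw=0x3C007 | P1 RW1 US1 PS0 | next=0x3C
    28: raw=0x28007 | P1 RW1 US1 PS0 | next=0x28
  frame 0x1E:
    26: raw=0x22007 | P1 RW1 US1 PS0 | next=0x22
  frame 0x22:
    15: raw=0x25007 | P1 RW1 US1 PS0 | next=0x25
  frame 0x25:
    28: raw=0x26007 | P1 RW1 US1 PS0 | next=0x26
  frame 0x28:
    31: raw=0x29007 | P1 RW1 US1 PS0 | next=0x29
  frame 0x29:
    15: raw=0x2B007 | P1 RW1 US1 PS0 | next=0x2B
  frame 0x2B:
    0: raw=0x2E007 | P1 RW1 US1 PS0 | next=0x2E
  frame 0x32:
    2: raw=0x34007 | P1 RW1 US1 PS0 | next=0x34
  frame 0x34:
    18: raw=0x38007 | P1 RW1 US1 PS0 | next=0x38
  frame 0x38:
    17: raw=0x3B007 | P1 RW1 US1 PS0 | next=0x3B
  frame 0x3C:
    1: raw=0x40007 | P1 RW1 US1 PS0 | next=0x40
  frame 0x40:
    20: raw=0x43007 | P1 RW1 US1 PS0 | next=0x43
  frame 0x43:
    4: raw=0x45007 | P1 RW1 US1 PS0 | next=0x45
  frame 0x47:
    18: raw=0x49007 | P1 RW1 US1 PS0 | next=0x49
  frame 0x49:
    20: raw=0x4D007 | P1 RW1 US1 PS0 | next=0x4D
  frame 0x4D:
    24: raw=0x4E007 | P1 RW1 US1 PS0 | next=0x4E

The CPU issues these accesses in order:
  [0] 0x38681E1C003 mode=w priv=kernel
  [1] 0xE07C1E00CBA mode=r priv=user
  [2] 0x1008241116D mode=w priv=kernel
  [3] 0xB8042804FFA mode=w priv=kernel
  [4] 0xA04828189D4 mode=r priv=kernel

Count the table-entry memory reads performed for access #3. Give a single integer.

Per-access translation:
#0 VA=0x38681E1C003 (w,kernel):
  L0: frame=0x1A idx=7 entry=0x1E007 [P=1 RW=1 US=1 PS=0]
  L1: frame=0x1E idx=26 entry=0x22007 [P=1 RW=1 US=1 PS=0]
  L2: frame=0x22 idx=15 entry=0x25007 [P=1 RW=1 US=1 PS=0]
  L3: frame=0x25 idx=28 entry=0x26007 [P=1 RW=1 US=1 PS=0]
  ⇒ phys 0x26003  [4 reads]
#1 VA=0xE07C1E00CBA (r,user):
  L0: frame=0x1A idx=28 entry=0x28007 [P=1 RW=1 US=1 PS=0]
  L1: frame=0x28 idx=31 entry=0x29007 [P=1 RW=1 US=1 PS=0]
  L2: frame=0x29 idx=15 entry=0x2B007 [P=1 RW=1 US=1 PS=0]
  L3: frame=0x2B idx=0 entry=0x2E007 [P=1 RW=1 US=1 PS=0]
  ⇒ phys 0x2ECBA  [4 reads]
#2 VA=0x1008241116D (w,kernel):
  L0: frame=0x1A idx=2 entry=0x32007 [P=1 RW=1 US=1 PS=0]
  L1: frame=0x32 idx=2 entry=0x34007 [P=1 RW=1 US=1 PS=0]
  L2: frame=0x34 idx=18 entry=0x38007 [P=1 RW=1 US=1 PS=0]
  L3: frame=0x38 idx=17 entry=0x3B007 [P=1 RW=1 US=1 PS=0]
  ⇒ phys 0x3B16D  [4 reads]
#3 VA=0xB8042804FFA (w,kernel):
  L0: frame=0x1A idx=23 entry=0x3C007 [P=1 RW=1 US=1 PS=0]
  L1: frame=0x3C idx=1 entry=0x40007 [P=1 RW=1 US=1 PS=0]
  L2: frame=0x40 idx=20 entry=0x43007 [P=1 RW=1 US=1 PS=0]
  L3: frame=0x43 idx=4 entry=0x45007 [P=1 RW=1 US=1 PS=0]
  ⇒ phys 0x45FFA  [4 reads]
#4 VA=0xA04828189D4 (r,kernel):
  L0: frame=0x1A idx=20 entry=0x47007 [P=1 RW=1 US=1 PS=0]
  L1: frame=0x47 idx=18 entry=0x49007 [P=1 RW=1 US=1 PS=0]
  L2: frame=0x49 idx=20 entry=0x4D007 [P=1 RW=1 US=1 PS=0]
  L3: frame=0x4D idx=24 entry=0x4E007 [P=1 RW=1 US=1 PS=0]
  ⇒ phys 0x4E9D4  [4 reads]

Entries read for #3: 4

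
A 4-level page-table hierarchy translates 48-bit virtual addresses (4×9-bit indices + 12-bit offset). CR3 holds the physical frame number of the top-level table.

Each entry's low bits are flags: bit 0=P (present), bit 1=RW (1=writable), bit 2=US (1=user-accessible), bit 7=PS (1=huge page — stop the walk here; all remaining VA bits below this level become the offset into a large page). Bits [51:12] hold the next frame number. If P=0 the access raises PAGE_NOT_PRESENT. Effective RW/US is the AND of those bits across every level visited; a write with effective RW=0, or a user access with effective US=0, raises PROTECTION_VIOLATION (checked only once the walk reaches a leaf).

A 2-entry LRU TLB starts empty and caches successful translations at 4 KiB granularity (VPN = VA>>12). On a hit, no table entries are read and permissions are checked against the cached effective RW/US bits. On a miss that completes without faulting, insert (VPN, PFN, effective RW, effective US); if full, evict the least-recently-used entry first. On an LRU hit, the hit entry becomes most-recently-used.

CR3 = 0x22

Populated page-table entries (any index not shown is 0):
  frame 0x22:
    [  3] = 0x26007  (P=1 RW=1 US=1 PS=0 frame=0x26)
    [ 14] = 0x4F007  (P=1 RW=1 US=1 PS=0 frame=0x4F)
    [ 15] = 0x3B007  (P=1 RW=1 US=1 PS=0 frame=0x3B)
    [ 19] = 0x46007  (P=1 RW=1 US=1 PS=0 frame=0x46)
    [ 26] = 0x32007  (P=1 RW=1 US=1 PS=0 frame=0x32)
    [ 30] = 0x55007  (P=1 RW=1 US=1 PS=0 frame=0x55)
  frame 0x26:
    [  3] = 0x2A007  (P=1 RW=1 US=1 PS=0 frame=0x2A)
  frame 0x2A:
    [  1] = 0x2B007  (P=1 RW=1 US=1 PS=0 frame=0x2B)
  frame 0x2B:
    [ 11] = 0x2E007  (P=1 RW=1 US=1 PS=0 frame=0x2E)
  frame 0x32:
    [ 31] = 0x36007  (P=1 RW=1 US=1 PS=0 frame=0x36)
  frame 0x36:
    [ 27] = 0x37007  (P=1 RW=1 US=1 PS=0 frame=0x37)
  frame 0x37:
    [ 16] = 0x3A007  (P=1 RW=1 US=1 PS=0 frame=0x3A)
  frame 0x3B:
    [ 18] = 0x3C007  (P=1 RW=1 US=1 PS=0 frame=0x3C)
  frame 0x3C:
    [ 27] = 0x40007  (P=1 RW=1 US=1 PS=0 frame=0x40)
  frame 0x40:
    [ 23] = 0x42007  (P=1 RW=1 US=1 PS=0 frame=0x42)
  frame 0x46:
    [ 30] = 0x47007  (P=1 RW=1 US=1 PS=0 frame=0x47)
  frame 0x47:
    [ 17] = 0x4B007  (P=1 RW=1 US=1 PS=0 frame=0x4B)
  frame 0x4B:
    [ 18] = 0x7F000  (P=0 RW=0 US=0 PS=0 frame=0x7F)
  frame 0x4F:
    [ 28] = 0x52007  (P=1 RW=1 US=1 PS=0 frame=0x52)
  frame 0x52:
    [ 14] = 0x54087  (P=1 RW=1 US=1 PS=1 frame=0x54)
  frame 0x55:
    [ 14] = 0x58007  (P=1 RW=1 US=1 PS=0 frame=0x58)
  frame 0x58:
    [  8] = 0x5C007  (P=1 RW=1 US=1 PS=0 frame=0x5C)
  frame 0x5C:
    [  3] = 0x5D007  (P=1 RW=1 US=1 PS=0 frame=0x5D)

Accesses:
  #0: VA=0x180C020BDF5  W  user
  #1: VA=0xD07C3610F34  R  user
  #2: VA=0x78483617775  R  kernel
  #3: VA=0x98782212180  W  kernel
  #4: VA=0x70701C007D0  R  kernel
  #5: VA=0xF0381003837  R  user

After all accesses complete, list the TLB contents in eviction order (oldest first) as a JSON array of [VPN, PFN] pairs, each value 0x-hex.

Per-access translation:
#0 VA=0x180C020BDF5 (w,user):
  L0 @0x22[3] → 0x26007  P=1,RW=1,US=1,PS=0
  L1 @0x26[3] → 0x2A007  P=1,RW=1,US=1,PS=0
  L2 @0x2A[1] → 0x2B007  P=1,RW=1,US=1,PS=0
  L3 @0x2B[11] → 0x2E007  P=1,RW=1,US=1,PS=0
  ✓ 0x2EDF5  — 4 lookups
#1 VA=0xD07C3610F34 (r,user):
  L0 @0x22[26] → 0x32007  P=1,RW=1,US=1,PS=0
  L1 @0x32[31] → 0x36007  P=1,RW=1,US=1,PS=0
  L2 @0x36[27] → 0x37007  P=1,RW=1,US=1,PS=0
  L3 @0x37[16] → 0x3A007  P=1,RW=1,US=1,PS=0
  ✓ 0x3AF34  — 4 lookups
#2 VA=0x78483617775 (r,kernel):
  L0 @0x22[15] → 0x3B007  P=1,RW=1,US=1,PS=0
  L1 @0x3B[18] → 0x3C007  P=1,RW=1,US=1,PS=0
  L2 @0x3C[27] → 0x40007  P=1,RW=1,US=1,PS=0
  L3 @0x40[23] → 0x42007  P=1,RW=1,US=1,PS=0
  ✓ 0x42775  — 4 lookups
#3 VA=0x98782212180 (w,kernel):
  L0 @0x22[19] → 0x46007  P=1,RW=1,US=1,PS=0
  L1 @0x46[30] → 0x47007  P=1,RW=1,US=1,PS=0
  L2 @0x47[17] → 0x4B007  P=1,RW=1,US=1,PS=0
  L3 @0x4B[18] → 0x7F000  P=0,RW=0,US=0,PS=0
  ⇒ fault: PAGE_NOT_PRESENT  — 4 lookups
#4 VA=0x70701C007D0 (r,kernel):
  L0 @0x22[14] → 0x4F007  P=1,RW=1,US=1,PS=0
  L1 @0x4F[28] → 0x52007  P=1,RW=1,US=1,PS=0
  L2 @0x52[14] → 0x54087  P=1,RW=1,US=1,PS=1
  ✓ 0x547D0 (huge @L2)  — 3 lookups
#5 VA=0xF0381003837 (r,user):
  L0 @0x22[30] → 0x55007  P=1,RW=1,US=1,PS=0
  L1 @0x55[14] → 0x58007  P=1,RW=1,US=1,PS=0
  L2 @0x58[8] → 0x5C007  P=1,RW=1,US=1,PS=0
  L3 @0x5C[3] → 0x5D007  P=1,RW=1,US=1,PS=0
  ✓ 0x5D837  — 4 lookups

TLB: [["0x70701C00", "0x54"], ["0xF0381003", "0x5D"]]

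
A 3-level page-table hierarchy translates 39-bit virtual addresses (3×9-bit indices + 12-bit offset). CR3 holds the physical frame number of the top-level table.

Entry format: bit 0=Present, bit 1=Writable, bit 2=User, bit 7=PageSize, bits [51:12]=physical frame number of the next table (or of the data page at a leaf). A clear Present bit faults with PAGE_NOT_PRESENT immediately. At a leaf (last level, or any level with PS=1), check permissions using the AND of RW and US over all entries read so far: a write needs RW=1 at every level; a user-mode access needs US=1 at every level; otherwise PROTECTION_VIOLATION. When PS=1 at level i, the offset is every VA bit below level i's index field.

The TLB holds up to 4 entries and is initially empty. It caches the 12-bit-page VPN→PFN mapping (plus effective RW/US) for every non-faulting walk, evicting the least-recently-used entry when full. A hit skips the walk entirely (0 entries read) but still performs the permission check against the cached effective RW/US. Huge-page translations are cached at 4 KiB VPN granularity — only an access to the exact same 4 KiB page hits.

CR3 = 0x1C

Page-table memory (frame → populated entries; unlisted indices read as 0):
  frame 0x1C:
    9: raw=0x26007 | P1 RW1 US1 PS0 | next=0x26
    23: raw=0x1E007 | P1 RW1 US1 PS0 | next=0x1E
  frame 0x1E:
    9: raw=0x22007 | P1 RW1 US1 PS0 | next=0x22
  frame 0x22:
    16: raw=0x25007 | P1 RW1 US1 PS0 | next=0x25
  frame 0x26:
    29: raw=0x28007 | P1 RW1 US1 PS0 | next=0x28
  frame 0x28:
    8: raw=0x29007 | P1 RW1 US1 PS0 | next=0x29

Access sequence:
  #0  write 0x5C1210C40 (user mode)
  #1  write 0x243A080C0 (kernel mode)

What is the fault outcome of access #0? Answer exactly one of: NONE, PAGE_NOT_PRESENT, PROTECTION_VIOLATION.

Per-access translation:
#0 VA=0x5C1210C40 (w,user):
  L0: frame=0x1C idx=23 entry=0x1E007 [P=1 RW=1 US=1 PS=0]
  L1: frame=0x1E idx=9 entry=0x22007 [P=1 RW=1 US=1 PS=0]
  L2: frame=0x22 idx=16 entry=0x25007 [P=1 RW=1 US=1 PS=0]
  ⇒ phys 0x25C40  [3 reads]
#1 VA=0x243A080C0 (w,kernel):
  L0: frame=0x1C idx=9 entry=0x26007 [P=1 RW=1 US=1 PS=0]
  L1: frame=0x26 idx=29 entry=0x28007 [P=1 RW=1 US=1 PS=0]
  L2: frame=0x28 idx=8 entry=0x29007 [P=1 RW=1 US=1 PS=0]
  ⇒ phys 0x290C0  [3 reads]

Access #0 fault: NONE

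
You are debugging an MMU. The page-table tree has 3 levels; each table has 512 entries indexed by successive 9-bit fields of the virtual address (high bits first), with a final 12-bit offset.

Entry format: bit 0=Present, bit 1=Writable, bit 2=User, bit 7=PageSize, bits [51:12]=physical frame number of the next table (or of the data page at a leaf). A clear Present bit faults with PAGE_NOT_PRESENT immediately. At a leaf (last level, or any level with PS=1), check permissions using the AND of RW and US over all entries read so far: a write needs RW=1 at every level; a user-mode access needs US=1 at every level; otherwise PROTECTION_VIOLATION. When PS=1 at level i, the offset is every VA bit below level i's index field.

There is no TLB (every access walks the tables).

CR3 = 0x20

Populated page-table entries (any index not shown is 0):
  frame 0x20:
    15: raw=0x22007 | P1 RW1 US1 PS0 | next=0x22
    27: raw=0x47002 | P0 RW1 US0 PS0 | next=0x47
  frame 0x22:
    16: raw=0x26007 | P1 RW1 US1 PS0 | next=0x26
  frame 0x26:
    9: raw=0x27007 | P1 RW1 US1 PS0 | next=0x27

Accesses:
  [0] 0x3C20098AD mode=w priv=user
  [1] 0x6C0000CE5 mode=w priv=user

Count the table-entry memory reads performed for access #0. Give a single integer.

Walk each access:
#0 VA=0x3C20098AD (w,user):
  [0] read 0x20 idx=15: raw=0x22007 flags P=1 W=1 U=1 S=0
  [1] read 0x22 idx=16: raw=0x26007 flags P=1 W=1 U=1 S=0
  [2] read 0x26 idx=9: raw=0x27007 flags P=1 W=1 U=1 S=0
  ⇒ phys 0x278AD  [3 reads]
#1 VA=0x6C0000CE5 (w,user):
  [0] read 0x20 idx=27: raw=0x47002 flags P=0 W=1 U=0 S=0
  ✗ PAGE_NOT_PRESENT  [1 reads]

Entries read for #0: 3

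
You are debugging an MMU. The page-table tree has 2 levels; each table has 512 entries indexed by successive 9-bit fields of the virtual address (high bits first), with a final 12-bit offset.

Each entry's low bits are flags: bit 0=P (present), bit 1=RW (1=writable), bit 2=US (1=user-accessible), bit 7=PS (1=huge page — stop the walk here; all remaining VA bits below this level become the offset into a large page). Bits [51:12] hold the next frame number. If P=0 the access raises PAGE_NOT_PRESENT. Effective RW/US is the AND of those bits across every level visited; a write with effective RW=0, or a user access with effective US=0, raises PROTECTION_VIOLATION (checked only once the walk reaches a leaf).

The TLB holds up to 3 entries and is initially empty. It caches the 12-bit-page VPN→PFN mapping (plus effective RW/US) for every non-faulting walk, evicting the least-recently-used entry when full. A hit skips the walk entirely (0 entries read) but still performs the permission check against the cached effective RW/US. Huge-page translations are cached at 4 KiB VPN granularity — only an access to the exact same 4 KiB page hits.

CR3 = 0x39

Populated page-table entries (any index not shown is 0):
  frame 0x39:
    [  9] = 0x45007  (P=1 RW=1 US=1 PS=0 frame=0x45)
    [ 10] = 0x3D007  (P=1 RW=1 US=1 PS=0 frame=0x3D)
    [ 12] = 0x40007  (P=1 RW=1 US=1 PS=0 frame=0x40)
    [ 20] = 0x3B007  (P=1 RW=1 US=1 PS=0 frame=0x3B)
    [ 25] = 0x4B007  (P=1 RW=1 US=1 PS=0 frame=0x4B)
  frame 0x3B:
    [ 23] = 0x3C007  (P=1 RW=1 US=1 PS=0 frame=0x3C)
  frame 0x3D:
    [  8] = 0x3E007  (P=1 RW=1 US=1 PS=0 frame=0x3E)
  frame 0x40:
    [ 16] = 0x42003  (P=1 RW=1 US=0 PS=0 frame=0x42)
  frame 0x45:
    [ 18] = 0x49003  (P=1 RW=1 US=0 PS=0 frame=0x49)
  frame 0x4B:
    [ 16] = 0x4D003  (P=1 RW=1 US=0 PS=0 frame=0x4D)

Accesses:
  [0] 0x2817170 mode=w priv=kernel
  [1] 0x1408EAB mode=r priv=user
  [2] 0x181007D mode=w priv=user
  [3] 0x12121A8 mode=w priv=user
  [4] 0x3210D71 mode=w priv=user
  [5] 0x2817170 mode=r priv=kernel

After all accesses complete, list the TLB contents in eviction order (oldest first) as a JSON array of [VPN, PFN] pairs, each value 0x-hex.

Trace:
#0 VA=0x2817170 (w,kernel):
  L0 @0x39[20] → 0x3B007  P=1,RW=1,US=1,PS=0
  L1 @0x3B[23] → 0x3C007  P=1,RW=1,US=1,PS=0
  ⇒ phys 0x3C170  [2 reads]
#1 VA=0x1408EAB (r,user):
  L0 @0x39[10] → 0x3D007  P=1,RW=1,US=1,PS=0
  L1 @0x3D[8] → 0x3E007  P=1,RW=1,US=1,PS=0
  ⇒ phys 0x3EEAB  [2 reads]
#2 VA=0x181007D (w,user):
  L0 @0x39[12] → 0x40007  P=1,RW=1,US=1,PS=0
  L1 @0x40[16] → 0x42003  P=1,RW=1,US=0,PS=0
  → PROTECTION_VIOLATION  (2 entries read)
#3 VA=0x12121A8 (w,user):
  L0 @0x39[9] → 0x45007  P=1,RW=1,US=1,PS=0
  L1 @0x45[18] → 0x49003  P=1,RW=1,US=0,PS=0
  → PROTECTION_VIOLATION  (2 entries read)
#4 VA=0x3210D71 (w,user):
  L0 @0x39[25] → 0x4B007  P=1,RW=1,US=1,PS=0
  L1 @0x4B[16] → 0x4D003  P=1,RW=1,US=0,PS=0
  → PROTECTION_VIOLATION  (2 entries read)
#5 VA=0x2817170 (r,kernel):
  TLB hit vpn=0x2817 → PA=0x3C170

TLB: [["0x1408", "0x3E"], ["0x2817", "0x3C"]]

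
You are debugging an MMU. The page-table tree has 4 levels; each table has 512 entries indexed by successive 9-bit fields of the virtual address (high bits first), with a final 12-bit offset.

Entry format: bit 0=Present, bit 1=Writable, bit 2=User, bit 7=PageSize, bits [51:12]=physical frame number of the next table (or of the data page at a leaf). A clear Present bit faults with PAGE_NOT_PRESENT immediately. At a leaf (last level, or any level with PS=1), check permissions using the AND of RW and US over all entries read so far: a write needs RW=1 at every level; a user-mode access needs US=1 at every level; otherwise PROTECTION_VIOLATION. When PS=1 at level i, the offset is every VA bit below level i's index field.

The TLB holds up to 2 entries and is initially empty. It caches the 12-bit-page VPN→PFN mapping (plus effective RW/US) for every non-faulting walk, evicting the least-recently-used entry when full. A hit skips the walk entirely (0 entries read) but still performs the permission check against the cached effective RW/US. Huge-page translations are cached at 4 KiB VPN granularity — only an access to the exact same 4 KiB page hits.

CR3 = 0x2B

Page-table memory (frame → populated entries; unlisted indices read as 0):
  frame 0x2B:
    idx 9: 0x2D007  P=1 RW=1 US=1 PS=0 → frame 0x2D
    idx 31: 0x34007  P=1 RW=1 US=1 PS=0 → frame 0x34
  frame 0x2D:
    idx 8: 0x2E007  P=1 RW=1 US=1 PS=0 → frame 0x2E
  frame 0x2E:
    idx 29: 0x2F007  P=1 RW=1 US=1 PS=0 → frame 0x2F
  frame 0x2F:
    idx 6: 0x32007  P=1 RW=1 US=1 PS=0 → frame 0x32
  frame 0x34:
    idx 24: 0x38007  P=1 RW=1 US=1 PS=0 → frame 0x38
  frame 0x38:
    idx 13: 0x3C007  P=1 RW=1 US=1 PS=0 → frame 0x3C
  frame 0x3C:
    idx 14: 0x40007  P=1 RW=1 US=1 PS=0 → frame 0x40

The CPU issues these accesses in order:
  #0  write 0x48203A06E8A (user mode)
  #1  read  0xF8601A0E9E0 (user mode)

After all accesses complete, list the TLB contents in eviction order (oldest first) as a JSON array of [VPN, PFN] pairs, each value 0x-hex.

Trace:
#0 VA=0x48203A06E8A (w,user):
  lvl0: tbl 0x2B, slot 9 ⇒ 0x2D007 (P1/RW1/US1/PS0)
  lvl1: tbl 0x2D, slot 8 ⇒ 0x2E007 (P1/RW1/US1/PS0)
  lvl2: tbl 0x2E, slot 29 ⇒ 0x2F007 (P1/RW1/US1/PS0)
  lvl3: tbl 0x2F, slot 6 ⇒ 0x32007 (P1/RW1/US1/PS0)
  ⇒ phys 0x32E8A  [4 reads]
#1 VA=0xF8601A0E9E0 (r,user):
  lvl0: tbl 0x2B, slot 31 ⇒ 0x34007 (P1/RW1/US1/PS0)
  lvl1: tbl 0x34, slot 24 ⇒ 0x38007 (P1/RW1/US1/PS0)
  lvl2: tbl 0x38, slot 13 ⇒ 0x3C007 (P1/RW1/US1/PS0)
  lvl3: tbl 0x3C, slot 14 ⇒ 0x40007 (P1/RW1/US1/PS0)
  ⇒ phys 0x409E0  [4 reads]

TLB: [["0x48203A06", "0x32"], ["0xF8601A0E", "0x40"]]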